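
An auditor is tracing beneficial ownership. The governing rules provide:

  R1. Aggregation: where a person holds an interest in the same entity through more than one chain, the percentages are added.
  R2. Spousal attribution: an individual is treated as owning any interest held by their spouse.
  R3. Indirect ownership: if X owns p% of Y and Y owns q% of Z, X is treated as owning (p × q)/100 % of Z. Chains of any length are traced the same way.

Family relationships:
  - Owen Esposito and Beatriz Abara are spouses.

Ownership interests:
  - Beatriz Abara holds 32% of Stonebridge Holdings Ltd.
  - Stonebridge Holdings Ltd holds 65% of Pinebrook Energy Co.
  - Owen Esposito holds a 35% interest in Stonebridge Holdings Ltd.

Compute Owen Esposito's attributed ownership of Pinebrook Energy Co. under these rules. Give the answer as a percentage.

43.55%

By spousal attribution (R2), Owen Esposito is treated as also owning Beatriz Abara's interest in Stonebridge Holdings Ltd, giving 35% + 32% = 67%.
Chain via Stonebridge Holdings Ltd (R3): 67% × 65% = 43.55% of Pinebrook Energy Co.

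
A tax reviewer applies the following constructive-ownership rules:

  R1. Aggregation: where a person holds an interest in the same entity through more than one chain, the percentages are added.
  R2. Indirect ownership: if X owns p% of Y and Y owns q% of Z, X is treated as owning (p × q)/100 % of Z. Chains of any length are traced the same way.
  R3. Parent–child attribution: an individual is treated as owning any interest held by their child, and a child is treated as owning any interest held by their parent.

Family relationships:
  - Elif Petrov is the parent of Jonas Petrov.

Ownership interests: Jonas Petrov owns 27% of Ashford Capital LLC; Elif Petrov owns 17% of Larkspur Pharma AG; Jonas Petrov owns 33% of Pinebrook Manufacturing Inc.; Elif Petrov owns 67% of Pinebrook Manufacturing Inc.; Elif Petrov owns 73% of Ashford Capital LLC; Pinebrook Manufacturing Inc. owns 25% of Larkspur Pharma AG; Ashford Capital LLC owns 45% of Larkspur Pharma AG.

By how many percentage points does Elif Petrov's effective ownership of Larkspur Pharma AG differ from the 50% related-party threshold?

37

By parent–child attribution (R3), Elif Petrov is treated as also owning Jonas Petrov's interest in Pinebrook Manufacturing Inc, giving 67% + 33% = 100%.
By parent–child attribution (R3), Elif Petrov is treated as also owning Jonas Petrov's interest in Ashford Capital LLC, giving 73% + 27% = 100%.
Chain via Pinebrook Manufacturing Inc. (R2): 100% × 25% = 25% of Larkspur Pharma AG.
Chain via Ashford Capital LLC (R2): 100% × 45% = 45% of Larkspur Pharma AG.
Direct interest in Larkspur Pharma AG: 17%.
Aggregating (R1): 25% + 45% + 17% = 87%.
87% exceeds the 50% threshold by 37 percentage points.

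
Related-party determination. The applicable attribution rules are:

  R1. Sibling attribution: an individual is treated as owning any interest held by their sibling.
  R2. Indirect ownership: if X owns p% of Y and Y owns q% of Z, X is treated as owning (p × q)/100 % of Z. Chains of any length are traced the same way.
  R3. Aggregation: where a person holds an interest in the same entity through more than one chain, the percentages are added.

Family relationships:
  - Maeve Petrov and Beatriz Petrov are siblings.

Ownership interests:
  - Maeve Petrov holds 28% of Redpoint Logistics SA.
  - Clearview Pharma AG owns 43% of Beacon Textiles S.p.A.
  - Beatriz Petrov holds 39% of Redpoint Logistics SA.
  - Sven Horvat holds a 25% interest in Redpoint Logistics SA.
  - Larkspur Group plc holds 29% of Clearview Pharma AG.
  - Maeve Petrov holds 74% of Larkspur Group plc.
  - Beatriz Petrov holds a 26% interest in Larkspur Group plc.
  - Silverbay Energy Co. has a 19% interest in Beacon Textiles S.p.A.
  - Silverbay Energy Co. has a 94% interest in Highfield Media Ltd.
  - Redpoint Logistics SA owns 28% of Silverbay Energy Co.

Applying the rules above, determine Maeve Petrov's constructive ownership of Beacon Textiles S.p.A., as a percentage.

16.0344%

By sibling attribution (R1), Maeve Petrov is treated as also owning Beatriz Petrov's interest in Redpoint Logistics SA, giving 28% + 39% = 67%.
By sibling attribution (R1), Maeve Petrov is treated as also owning Beatriz Petrov's interest in Larkspur Group plc, giving 74% + 26% = 100%.
Chain via Redpoint Logistics SA → Silverbay Energy Co. (R2): 67% × 28% × 19% = 3.5644% of Beacon Textiles S.p.A.
Chain via Larkspur Group plc → Clearview Pharma AG (R2): 100% × 29% × 43% = 12.47% of Beacon Textiles S.p.A.
Aggregating (R3): 3.5644% + 12.47% = 16.0344%.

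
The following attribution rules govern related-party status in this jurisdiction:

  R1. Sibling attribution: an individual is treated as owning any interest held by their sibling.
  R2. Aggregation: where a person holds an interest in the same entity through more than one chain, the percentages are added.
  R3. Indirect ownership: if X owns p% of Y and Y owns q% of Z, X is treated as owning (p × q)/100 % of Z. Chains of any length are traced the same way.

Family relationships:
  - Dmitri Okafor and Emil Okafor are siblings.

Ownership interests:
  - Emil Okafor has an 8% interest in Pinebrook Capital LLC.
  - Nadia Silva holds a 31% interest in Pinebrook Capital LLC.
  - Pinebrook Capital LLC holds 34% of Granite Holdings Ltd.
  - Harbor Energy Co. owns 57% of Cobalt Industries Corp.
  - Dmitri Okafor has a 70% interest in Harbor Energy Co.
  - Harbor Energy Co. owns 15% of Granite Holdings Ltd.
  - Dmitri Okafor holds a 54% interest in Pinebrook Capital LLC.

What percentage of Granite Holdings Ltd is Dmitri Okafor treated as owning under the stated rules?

By sibling attribution (R1), Dmitri Okafor is treated as also owning Emil Okafor's interest in Pinebrook Capital LLC, giving 54% + 8% = 62%.
Chain via Pinebrook Capital LLC (R3): 62% × 34% = 21.08% of Granite Holdings Ltd.
Chain via Harbor Energy Co. (R3): 70% × 15% = 10.5% of Granite Holdings Ltd.
Aggregating (R2): 21.08% + 10.5% = 31.58%.

31.58%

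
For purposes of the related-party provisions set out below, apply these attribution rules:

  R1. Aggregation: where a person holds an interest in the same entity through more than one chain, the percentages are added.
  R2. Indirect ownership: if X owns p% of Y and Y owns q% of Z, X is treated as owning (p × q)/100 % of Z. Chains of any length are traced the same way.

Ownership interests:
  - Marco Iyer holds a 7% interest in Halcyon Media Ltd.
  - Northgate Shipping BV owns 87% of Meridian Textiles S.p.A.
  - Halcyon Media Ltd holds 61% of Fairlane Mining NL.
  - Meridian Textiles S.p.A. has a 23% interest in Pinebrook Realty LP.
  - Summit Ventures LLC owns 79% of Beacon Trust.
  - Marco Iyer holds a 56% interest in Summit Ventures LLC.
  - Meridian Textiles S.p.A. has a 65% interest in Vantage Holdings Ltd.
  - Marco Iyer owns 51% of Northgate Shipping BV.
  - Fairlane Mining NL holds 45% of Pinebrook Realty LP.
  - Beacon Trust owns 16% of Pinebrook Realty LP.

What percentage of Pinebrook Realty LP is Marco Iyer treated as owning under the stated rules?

19.205%

Chain via Northgate Shipping BV → Meridian Textiles S.p.A. (R2): 51% × 87% × 23% = 10.2051% of Pinebrook Realty LP.
Chain via Halcyon Media Ltd → Fairlane Mining NL (R2): 7% × 61% × 45% = 1.9215% of Pinebrook Realty LP.
Chain via Summit Ventures LLC → Beacon Trust (R2): 56% × 79% × 16% = 7.0784% of Pinebrook Realty LP.
Aggregating (R1): 10.2051% + 1.9215% + 7.0784% = 19.205%.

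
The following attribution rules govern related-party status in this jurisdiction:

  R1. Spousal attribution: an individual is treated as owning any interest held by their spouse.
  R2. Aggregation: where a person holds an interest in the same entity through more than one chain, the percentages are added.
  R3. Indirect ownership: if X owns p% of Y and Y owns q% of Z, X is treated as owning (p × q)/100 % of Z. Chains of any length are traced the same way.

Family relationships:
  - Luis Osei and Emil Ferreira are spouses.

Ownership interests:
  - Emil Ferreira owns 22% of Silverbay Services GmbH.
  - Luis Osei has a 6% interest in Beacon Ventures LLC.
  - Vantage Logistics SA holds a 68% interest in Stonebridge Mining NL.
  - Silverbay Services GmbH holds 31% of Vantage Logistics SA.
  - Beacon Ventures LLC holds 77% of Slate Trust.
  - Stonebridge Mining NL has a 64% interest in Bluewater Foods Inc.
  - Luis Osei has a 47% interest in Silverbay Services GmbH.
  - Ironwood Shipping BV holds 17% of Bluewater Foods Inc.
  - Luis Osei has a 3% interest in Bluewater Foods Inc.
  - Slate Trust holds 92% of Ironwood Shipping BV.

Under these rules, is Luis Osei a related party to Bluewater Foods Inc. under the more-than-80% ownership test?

By spousal attribution (R1), Luis Osei is treated as also owning Emil Ferreira's interest in Silverbay Services GmbH, giving 47% + 22% = 69%.
Chain via Silverbay Services GmbH → Vantage Logistics SA → Stonebridge Mining NL (R3): 69% × 31% × 68% × 64% = 9.308928% of Bluewater Foods Inc.
Chain via Beacon Ventures LLC → Slate Trust → Ironwood Shipping BV (R3): 6% × 77% × 92% × 17% = 0.722568% of Bluewater Foods Inc.
Direct interest in Bluewater Foods Inc: 3%.
Aggregating (R2): 9.308928% + 0.722568% + 3% = 13.031496%.
13.031496% does not exceed the 80% threshold, so Luis is not a related party to Bluewater Foods Inc.

No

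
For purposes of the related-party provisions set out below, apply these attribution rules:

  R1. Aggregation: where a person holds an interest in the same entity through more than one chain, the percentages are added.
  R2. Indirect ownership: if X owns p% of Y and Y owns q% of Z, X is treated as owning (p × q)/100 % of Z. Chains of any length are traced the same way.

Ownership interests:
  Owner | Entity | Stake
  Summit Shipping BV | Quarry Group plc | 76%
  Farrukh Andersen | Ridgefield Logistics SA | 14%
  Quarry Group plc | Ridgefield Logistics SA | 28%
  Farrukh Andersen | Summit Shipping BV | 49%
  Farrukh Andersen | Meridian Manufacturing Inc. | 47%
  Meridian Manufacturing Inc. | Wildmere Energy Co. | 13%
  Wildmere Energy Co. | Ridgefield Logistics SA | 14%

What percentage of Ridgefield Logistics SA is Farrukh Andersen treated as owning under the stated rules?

Chain via Meridian Manufacturing Inc. → Wildmere Energy Co. (R2): 47% × 13% × 14% = 0.8554% of Ridgefield Logistics SA.
Chain via Summit Shipping BV → Quarry Group plc (R2): 49% × 76% × 28% = 10.4272% of Ridgefield Logistics SA.
Direct interest in Ridgefield Logistics SA: 14%.
Aggregating (R1): 0.8554% + 10.4272% + 14% = 25.2826%.

25.2826%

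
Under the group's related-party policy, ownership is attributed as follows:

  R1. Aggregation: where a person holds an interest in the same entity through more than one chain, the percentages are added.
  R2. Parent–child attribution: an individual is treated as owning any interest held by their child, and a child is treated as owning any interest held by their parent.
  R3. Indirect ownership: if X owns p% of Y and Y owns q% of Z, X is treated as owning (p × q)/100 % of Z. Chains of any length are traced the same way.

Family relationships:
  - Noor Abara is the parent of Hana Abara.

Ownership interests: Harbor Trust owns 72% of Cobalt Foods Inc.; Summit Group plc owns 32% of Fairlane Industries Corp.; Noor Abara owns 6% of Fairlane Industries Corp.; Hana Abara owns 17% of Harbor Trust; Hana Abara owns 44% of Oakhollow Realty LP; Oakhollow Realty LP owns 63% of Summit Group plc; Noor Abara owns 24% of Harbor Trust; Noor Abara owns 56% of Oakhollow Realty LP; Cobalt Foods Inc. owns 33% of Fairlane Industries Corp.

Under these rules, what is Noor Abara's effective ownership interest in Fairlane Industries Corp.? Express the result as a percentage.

By parent–child attribution (R2), Noor Abara is treated as also owning Hana Abara's interest in Harbor Trust, giving 24% + 17% = 41%.
By parent–child attribution (R2), Noor Abara is treated as also owning Hana Abara's interest in Oakhollow Realty LP, giving 56% + 44% = 100%.
Chain via Harbor Trust → Cobalt Foods Inc. (R3): 41% × 72% × 33% = 9.7416% of Fairlane Industries Corp.
Chain via Oakhollow Realty LP → Summit Group plc (R3): 100% × 63% × 32% = 20.16% of Fairlane Industries Corp.
Direct interest in Fairlane Industries Corp: 6%.
Aggregating (R1): 9.7416% + 20.16% + 6% = 35.9016%.

35.9016%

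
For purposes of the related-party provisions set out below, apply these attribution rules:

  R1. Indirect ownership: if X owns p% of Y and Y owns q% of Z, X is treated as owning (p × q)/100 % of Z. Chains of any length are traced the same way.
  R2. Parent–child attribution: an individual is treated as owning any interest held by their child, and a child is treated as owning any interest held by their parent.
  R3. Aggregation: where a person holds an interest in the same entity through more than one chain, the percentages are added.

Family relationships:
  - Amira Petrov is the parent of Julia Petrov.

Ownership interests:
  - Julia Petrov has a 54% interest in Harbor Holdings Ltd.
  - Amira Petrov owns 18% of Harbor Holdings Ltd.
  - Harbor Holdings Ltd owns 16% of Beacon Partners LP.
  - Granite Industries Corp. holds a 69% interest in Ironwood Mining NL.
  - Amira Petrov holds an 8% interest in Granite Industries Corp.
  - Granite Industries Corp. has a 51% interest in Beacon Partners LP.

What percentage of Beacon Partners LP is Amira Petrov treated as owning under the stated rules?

15.6%

By parent–child attribution (R2), Amira Petrov is treated as also owning Julia Petrov's interest in Harbor Holdings Ltd, giving 18% + 54% = 72%.
Chain via Granite Industries Corp. (R1): 8% × 51% = 4.08% of Beacon Partners LP.
Chain via Harbor Holdings Ltd (R1): 72% × 16% = 11.52% of Beacon Partners LP.
Aggregating (R3): 4.08% + 11.52% = 15.6%.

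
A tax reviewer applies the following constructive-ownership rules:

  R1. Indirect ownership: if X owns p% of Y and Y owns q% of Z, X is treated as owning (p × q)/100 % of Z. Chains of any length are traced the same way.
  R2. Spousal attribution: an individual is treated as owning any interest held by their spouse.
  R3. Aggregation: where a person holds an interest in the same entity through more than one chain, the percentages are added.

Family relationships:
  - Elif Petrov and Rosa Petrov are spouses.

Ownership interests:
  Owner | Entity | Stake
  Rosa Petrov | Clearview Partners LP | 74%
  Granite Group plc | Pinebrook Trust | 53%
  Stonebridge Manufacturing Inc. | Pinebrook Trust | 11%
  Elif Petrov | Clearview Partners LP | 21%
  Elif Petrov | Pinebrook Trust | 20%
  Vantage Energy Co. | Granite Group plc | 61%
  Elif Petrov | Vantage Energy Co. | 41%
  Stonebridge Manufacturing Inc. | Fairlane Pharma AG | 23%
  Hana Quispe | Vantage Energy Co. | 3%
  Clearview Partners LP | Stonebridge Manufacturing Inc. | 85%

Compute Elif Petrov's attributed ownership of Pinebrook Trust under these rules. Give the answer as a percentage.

By spousal attribution (R2), Elif Petrov is treated as also owning Rosa Petrov's interest in Clearview Partners LP, giving 21% + 74% = 95%.
Chain via Clearview Partners LP → Stonebridge Manufacturing Inc. (R1): 95% × 85% × 11% = 8.8825% of Pinebrook Trust.
Chain via Vantage Energy Co. → Granite Group plc (R1): 41% × 61% × 53% = 13.2553% of Pinebrook Trust.
Direct interest in Pinebrook Trust: 20%.
Aggregating (R3): 8.8825% + 13.2553% + 20% = 42.1378%.

42.1378%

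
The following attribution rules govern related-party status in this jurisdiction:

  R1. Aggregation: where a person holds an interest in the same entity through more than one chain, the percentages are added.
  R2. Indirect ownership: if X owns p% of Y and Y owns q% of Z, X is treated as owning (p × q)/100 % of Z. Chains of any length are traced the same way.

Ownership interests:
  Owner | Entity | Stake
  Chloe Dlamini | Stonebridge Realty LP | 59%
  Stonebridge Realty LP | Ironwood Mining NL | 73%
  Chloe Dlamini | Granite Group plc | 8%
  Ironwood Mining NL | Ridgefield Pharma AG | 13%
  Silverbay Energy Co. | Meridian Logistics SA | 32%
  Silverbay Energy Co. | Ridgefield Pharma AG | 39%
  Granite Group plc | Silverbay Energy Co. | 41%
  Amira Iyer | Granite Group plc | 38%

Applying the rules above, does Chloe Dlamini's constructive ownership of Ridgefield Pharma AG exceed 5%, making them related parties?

Yes

Chain via Granite Group plc → Silverbay Energy Co. (R2): 8% × 41% × 39% = 1.2792% of Ridgefield Pharma AG.
Chain via Stonebridge Realty LP → Ironwood Mining NL (R2): 59% × 73% × 13% = 5.5991% of Ridgefield Pharma AG.
Aggregating (R1): 1.2792% + 5.5991% = 6.8783%.
6.8783% exceeds the 5% threshold, so Chloe is a related party to Ridgefield Pharma AG.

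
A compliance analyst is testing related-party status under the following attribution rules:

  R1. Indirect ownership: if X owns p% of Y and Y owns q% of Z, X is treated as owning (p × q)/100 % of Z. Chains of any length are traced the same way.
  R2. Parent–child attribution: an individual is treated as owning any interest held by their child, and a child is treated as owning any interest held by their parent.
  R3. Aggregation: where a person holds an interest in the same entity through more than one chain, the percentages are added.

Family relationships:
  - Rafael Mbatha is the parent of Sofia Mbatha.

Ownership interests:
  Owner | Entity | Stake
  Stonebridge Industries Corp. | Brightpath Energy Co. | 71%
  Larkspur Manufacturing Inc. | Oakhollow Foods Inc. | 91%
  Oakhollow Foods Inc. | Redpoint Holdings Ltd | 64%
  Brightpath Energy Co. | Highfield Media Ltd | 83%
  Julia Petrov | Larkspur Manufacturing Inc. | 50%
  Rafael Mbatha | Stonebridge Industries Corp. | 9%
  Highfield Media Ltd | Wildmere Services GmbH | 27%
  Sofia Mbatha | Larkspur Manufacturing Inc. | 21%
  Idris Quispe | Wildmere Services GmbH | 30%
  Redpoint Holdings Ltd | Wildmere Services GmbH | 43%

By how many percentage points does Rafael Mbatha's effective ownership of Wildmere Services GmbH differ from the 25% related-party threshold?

By parent–child attribution (R2), Rafael Mbatha is treated as owning Sofia Mbatha's 21% interest in Larkspur Manufacturing Inc.
Chain via Stonebridge Industries Corp. → Brightpath Energy Co. → Highfield Media Ltd (R1): 9% × 71% × 83% × 27% = 1.431999% of Wildmere Services GmbH.
Chain via Larkspur Manufacturing Inc. → Oakhollow Foods Inc. → Redpoint Holdings Ltd (R1): 21% × 91% × 64% × 43% = 5.259072% of Wildmere Services GmbH.
Aggregating (R3): 1.431999% + 5.259072% = 6.691071%.
6.691071% falls short of the 25% threshold by 18.308929 percentage points.

18.308929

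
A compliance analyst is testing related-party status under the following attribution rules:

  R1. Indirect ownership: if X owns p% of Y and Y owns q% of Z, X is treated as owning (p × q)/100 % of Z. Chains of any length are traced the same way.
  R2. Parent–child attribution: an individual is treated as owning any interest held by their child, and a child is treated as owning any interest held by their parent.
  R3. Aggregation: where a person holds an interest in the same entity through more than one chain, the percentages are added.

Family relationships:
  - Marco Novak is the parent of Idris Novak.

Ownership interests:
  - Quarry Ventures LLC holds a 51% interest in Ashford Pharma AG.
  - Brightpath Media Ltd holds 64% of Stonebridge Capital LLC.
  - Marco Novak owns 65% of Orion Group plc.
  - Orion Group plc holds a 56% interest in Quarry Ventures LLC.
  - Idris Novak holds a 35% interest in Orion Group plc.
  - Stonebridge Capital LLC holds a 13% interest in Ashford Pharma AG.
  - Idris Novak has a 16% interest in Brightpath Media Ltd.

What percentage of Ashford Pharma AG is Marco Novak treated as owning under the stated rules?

By parent–child attribution (R2), Marco Novak is treated as also owning Idris Novak's interest in Orion Group plc, giving 65% + 35% = 100%.
By parent–child attribution (R2), Marco Novak is treated as owning Idris Novak's 16% interest in Brightpath Media Ltd.
Chain via Orion Group plc → Quarry Ventures LLC (R1): 100% × 56% × 51% = 28.56% of Ashford Pharma AG.
Chain via Brightpath Media Ltd → Stonebridge Capital LLC (R1): 16% × 64% × 13% = 1.3312% of Ashford Pharma AG.
Aggregating (R3): 28.56% + 1.3312% = 29.8912%.

29.8912%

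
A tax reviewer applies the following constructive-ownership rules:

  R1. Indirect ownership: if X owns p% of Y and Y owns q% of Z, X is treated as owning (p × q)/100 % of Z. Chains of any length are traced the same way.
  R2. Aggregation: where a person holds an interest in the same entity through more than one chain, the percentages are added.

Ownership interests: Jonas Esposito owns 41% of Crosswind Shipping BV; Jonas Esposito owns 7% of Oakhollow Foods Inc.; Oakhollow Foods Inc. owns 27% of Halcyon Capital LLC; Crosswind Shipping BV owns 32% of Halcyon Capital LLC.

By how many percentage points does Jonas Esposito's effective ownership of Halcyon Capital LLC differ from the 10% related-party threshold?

Chain via Oakhollow Foods Inc. (R1): 7% × 27% = 1.89% of Halcyon Capital LLC.
Chain via Crosswind Shipping BV (R1): 41% × 32% = 13.12% of Halcyon Capital LLC.
Aggregating (R2): 1.89% + 13.12% = 15.01%.
15.01% exceeds the 10% threshold by 5.01 percentage points.

5.01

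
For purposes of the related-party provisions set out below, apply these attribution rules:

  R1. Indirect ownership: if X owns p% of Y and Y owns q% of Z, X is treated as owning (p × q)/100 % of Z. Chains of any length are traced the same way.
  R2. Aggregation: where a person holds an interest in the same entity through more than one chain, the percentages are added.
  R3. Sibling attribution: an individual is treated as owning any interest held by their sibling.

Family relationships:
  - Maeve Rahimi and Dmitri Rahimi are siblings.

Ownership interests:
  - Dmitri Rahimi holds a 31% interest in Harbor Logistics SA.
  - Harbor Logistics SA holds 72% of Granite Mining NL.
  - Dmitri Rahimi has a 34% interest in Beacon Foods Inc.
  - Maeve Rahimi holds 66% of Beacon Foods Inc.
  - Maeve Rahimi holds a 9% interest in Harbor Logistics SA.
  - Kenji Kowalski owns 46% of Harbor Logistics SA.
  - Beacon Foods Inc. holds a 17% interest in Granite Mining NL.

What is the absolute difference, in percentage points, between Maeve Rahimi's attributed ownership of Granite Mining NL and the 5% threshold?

40.8

By sibling attribution (R3), Maeve Rahimi is treated as also owning Dmitri Rahimi's interest in Beacon Foods Inc, giving 66% + 34% = 100%.
By sibling attribution (R3), Maeve Rahimi is treated as also owning Dmitri Rahimi's interest in Harbor Logistics SA, giving 9% + 31% = 40%.
Chain via Beacon Foods Inc. (R1): 100% × 17% = 17% of Granite Mining NL.
Chain via Harbor Logistics SA (R1): 40% × 72% = 28.8% of Granite Mining NL.
Aggregating (R2): 17% + 28.8% = 45.8%.
45.8% exceeds the 5% threshold by 40.8 percentage points.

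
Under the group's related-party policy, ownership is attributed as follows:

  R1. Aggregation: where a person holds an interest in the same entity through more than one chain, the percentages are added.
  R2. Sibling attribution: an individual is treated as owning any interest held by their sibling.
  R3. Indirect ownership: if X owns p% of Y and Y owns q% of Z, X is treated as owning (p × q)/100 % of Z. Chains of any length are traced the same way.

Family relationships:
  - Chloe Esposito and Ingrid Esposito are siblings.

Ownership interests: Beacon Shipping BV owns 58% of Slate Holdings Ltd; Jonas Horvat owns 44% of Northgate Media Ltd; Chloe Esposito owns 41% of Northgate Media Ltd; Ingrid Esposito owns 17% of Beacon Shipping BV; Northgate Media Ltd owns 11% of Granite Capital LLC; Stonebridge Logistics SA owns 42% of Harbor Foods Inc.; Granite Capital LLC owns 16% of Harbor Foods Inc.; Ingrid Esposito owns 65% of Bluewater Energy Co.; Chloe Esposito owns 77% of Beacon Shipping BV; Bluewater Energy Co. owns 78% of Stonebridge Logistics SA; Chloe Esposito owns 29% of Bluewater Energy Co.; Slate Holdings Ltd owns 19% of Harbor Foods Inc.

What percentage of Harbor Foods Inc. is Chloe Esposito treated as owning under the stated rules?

By sibling attribution (R2), Chloe Esposito is treated as also owning Ingrid Esposito's interest in Beacon Shipping BV, giving 77% + 17% = 94%.
By sibling attribution (R2), Chloe Esposito is treated as also owning Ingrid Esposito's interest in Bluewater Energy Co, giving 29% + 65% = 94%.
Chain via Beacon Shipping BV → Slate Holdings Ltd (R3): 94% × 58% × 19% = 10.3588% of Harbor Foods Inc.
Chain via Bluewater Energy Co. → Stonebridge Logistics SA (R3): 94% × 78% × 42% = 30.7944% of Harbor Foods Inc.
Chain via Northgate Media Ltd → Granite Capital LLC (R3): 41% × 11% × 16% = 0.7216% of Harbor Foods Inc.
Aggregating (R1): 10.3588% + 30.7944% + 0.7216% = 41.8748%.

41.8748%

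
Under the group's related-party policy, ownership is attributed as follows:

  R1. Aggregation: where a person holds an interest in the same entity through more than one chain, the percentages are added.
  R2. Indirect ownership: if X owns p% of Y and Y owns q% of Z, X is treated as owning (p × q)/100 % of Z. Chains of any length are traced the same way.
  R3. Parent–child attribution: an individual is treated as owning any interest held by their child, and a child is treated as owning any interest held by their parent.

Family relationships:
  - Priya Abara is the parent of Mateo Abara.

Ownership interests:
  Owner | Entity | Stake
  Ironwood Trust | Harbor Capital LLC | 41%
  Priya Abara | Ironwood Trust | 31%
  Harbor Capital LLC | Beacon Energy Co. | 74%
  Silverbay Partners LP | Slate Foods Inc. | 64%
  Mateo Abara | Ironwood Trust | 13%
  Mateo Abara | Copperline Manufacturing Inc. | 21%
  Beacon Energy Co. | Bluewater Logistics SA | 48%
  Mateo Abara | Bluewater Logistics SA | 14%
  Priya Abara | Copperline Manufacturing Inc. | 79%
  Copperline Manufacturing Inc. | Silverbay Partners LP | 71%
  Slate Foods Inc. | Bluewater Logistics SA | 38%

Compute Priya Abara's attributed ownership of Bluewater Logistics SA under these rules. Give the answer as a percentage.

37.675008%

By parent–child attribution (R3), Priya Abara is treated as also owning Mateo Abara's interest in Copperline Manufacturing Inc, giving 79% + 21% = 100%.
By parent–child attribution (R3), Priya Abara is treated as also owning Mateo Abara's interest in Ironwood Trust, giving 31% + 13% = 44%.
By parent–child attribution (R3), Priya Abara is treated as owning Mateo Abara's 14% interest in Bluewater Logistics SA.
Chain via Copperline Manufacturing Inc. → Silverbay Partners LP → Slate Foods Inc. (R2): 100% × 71% × 64% × 38% = 17.2672% of Bluewater Logistics SA.
Chain via Ironwood Trust → Harbor Capital LLC → Beacon Energy Co. (R2): 44% × 41% × 74% × 48% = 6.407808% of Bluewater Logistics SA.
Direct interest in Bluewater Logistics SA: 14%.
Aggregating (R1): 17.2672% + 6.407808% + 14% = 37.675008%.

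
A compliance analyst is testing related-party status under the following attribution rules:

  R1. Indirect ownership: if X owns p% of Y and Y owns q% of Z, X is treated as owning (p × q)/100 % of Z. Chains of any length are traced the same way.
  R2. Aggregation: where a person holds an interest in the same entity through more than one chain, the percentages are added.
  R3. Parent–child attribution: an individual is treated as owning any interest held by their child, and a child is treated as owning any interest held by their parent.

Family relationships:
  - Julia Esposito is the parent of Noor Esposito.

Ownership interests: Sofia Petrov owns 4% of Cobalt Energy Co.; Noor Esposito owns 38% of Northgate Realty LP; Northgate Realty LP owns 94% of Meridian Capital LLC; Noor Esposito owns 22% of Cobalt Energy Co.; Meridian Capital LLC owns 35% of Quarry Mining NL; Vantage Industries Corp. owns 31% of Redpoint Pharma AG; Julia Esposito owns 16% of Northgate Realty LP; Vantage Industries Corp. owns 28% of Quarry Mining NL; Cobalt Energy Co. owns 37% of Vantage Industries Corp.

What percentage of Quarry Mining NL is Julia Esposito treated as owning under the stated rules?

By parent–child attribution (R3), Julia Esposito is treated as also owning Noor Esposito's interest in Northgate Realty LP, giving 16% + 38% = 54%.
By parent–child attribution (R3), Julia Esposito is treated as owning Noor Esposito's 22% interest in Cobalt Energy Co.
Chain via Northgate Realty LP → Meridian Capital LLC (R1): 54% × 94% × 35% = 17.766% of Quarry Mining NL.
Chain via Cobalt Energy Co. → Vantage Industries Corp. (R1): 22% × 37% × 28% = 2.2792% of Quarry Mining NL.
Aggregating (R2): 17.766% + 2.2792% = 20.0452%.

20.0452%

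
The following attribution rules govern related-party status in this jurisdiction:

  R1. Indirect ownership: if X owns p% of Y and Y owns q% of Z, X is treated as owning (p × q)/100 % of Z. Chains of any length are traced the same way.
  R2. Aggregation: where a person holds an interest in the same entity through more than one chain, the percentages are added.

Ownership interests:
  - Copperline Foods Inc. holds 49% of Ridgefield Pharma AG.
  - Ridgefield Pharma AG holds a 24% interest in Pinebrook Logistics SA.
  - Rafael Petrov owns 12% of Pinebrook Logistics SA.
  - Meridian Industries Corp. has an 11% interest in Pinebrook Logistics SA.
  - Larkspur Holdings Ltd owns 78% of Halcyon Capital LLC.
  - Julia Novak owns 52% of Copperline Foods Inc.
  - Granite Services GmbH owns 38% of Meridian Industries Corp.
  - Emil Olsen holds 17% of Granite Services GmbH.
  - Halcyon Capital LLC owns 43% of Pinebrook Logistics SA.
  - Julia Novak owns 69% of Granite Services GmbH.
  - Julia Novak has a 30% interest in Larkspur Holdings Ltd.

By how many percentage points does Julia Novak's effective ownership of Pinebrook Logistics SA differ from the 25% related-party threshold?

5.9386

Chain via Larkspur Holdings Ltd → Halcyon Capital LLC (R1): 30% × 78% × 43% = 10.062% of Pinebrook Logistics SA.
Chain via Granite Services GmbH → Meridian Industries Corp. (R1): 69% × 38% × 11% = 2.8842% of Pinebrook Logistics SA.
Chain via Copperline Foods Inc. → Ridgefield Pharma AG (R1): 52% × 49% × 24% = 6.1152% of Pinebrook Logistics SA.
Aggregating (R2): 10.062% + 2.8842% + 6.1152% = 19.0614%.
19.0614% falls short of the 25% threshold by 5.9386 percentage points.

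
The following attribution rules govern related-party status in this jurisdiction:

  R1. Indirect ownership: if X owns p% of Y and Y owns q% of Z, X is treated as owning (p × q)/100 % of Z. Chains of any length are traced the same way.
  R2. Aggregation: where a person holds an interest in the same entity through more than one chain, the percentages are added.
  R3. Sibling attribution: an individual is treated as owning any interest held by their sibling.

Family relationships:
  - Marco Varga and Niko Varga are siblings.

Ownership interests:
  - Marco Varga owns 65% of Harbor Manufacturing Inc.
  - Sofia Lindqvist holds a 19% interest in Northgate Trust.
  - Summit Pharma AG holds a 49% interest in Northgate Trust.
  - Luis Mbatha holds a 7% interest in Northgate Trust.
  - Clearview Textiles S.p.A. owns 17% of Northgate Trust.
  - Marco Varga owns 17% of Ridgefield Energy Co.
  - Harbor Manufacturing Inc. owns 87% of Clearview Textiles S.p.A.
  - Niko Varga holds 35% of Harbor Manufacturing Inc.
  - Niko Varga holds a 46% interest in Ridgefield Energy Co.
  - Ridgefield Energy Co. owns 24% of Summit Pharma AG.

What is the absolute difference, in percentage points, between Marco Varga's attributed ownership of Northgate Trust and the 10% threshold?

12.1988

By sibling attribution (R3), Marco Varga is treated as also owning Niko Varga's interest in Harbor Manufacturing Inc, giving 65% + 35% = 100%.
By sibling attribution (R3), Marco Varga is treated as also owning Niko Varga's interest in Ridgefield Energy Co, giving 17% + 46% = 63%.
Chain via Harbor Manufacturing Inc. → Clearview Textiles S.p.A. (R1): 100% × 87% × 17% = 14.79% of Northgate Trust.
Chain via Ridgefield Energy Co. → Summit Pharma AG (R1): 63% × 24% × 49% = 7.4088% of Northgate Trust.
Aggregating (R2): 14.79% + 7.4088% = 22.1988%.
22.1988% exceeds the 10% threshold by 12.1988 percentage points.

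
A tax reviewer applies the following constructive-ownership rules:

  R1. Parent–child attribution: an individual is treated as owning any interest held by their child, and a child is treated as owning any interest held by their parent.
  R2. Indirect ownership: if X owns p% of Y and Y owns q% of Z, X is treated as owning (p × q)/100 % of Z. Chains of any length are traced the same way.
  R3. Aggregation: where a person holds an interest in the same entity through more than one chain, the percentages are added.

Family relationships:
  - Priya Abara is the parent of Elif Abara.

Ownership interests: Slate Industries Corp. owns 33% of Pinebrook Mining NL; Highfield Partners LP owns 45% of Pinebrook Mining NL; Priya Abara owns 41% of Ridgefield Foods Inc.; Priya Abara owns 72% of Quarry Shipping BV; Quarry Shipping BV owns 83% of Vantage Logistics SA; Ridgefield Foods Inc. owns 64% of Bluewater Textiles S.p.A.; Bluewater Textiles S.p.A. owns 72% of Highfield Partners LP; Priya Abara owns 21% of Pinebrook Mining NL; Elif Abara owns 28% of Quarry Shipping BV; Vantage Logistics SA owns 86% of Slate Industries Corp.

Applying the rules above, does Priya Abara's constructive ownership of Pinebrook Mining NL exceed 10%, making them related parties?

Yes

By parent–child attribution (R1), Priya Abara is treated as also owning Elif Abara's interest in Quarry Shipping BV, giving 72% + 28% = 100%.
Chain via Quarry Shipping BV → Vantage Logistics SA → Slate Industries Corp. (R2): 100% × 83% × 86% × 33% = 23.5554% of Pinebrook Mining NL.
Chain via Ridgefield Foods Inc. → Bluewater Textiles S.p.A. → Highfield Partners LP (R2): 41% × 64% × 72% × 45% = 8.50176% of Pinebrook Mining NL.
Direct interest in Pinebrook Mining NL: 21%.
Aggregating (R3): 23.5554% + 8.50176% + 21% = 53.05716%.
53.05716% exceeds the 10% threshold, so Priya is a related party to Pinebrook Mining NL.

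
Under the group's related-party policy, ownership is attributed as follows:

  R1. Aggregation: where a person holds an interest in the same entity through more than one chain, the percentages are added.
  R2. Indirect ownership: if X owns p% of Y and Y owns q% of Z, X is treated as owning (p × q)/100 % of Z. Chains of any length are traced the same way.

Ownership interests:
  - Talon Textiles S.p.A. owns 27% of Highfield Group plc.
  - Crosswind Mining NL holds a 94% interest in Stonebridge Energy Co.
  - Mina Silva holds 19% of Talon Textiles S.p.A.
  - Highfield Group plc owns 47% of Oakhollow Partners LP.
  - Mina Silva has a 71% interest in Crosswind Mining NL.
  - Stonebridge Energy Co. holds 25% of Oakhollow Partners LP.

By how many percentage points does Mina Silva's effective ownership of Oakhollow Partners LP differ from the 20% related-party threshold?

Chain via Crosswind Mining NL → Stonebridge Energy Co. (R2): 71% × 94% × 25% = 16.685% of Oakhollow Partners LP.
Chain via Talon Textiles S.p.A. → Highfield Group plc (R2): 19% × 27% × 47% = 2.4111% of Oakhollow Partners LP.
Aggregating (R1): 16.685% + 2.4111% = 19.0961%.
19.0961% falls short of the 20% threshold by 0.9039 percentage points.

0.9039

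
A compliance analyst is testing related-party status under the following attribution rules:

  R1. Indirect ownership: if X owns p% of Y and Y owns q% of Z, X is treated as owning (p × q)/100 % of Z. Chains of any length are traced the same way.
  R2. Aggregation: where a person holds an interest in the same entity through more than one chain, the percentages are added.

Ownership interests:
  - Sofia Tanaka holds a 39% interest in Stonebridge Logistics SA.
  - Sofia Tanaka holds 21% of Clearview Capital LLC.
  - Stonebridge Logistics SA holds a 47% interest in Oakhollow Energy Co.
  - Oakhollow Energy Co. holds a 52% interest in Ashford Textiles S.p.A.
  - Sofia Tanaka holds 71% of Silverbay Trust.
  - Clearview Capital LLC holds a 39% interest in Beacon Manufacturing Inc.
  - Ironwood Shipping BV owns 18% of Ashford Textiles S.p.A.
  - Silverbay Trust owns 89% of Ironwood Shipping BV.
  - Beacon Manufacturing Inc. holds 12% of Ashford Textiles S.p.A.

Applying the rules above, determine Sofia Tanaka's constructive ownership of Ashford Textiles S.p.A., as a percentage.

21.8886%

Chain via Silverbay Trust → Ironwood Shipping BV (R1): 71% × 89% × 18% = 11.3742% of Ashford Textiles S.p.A.
Chain via Stonebridge Logistics SA → Oakhollow Energy Co. (R1): 39% × 47% × 52% = 9.5316% of Ashford Textiles S.p.A.
Chain via Clearview Capital LLC → Beacon Manufacturing Inc. (R1): 21% × 39% × 12% = 0.9828% of Ashford Textiles S.p.A.
Aggregating (R2): 11.3742% + 9.5316% + 0.9828% = 21.8886%.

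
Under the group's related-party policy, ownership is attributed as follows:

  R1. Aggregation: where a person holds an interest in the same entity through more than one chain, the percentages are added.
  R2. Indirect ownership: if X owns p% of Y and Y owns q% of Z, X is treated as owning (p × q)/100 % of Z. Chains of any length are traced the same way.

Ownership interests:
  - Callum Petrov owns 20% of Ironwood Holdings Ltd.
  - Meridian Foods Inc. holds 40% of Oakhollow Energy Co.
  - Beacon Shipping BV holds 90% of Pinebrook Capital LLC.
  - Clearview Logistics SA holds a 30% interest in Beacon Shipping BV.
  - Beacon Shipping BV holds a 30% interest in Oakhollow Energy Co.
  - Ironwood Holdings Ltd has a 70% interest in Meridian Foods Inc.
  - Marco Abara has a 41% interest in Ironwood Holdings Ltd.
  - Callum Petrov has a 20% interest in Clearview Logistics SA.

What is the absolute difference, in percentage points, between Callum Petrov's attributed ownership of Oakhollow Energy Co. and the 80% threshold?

Chain via Clearview Logistics SA → Beacon Shipping BV (R2): 20% × 30% × 30% = 1.8% of Oakhollow Energy Co.
Chain via Ironwood Holdings Ltd → Meridian Foods Inc. (R2): 20% × 70% × 40% = 5.6% of Oakhollow Energy Co.
Aggregating (R1): 1.8% + 5.6% = 7.4%.
7.4% falls short of the 80% threshold by 72.6 percentage points.

72.6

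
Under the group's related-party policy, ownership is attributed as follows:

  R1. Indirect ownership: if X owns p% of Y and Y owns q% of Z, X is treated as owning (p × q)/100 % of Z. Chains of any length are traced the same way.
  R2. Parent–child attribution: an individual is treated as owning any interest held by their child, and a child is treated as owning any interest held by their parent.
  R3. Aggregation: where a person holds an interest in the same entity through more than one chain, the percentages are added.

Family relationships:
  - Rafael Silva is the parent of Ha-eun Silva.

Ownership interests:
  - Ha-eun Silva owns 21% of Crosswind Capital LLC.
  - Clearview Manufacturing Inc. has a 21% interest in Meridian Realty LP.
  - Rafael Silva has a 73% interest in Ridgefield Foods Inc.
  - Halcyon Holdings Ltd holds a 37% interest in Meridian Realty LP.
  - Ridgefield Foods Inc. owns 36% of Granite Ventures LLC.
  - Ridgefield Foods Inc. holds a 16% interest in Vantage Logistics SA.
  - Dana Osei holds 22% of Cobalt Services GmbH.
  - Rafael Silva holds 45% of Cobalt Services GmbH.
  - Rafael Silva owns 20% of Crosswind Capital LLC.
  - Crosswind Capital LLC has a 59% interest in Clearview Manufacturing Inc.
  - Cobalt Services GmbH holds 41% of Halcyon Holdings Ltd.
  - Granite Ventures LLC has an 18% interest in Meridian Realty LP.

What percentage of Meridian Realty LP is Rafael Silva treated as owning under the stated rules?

16.6368%

By parent–child attribution (R2), Rafael Silva is treated as also owning Ha-eun Silva's interest in Crosswind Capital LLC, giving 20% + 21% = 41%.
Chain via Crosswind Capital LLC → Clearview Manufacturing Inc. (R1): 41% × 59% × 21% = 5.0799% of Meridian Realty LP.
Chain via Ridgefield Foods Inc. → Granite Ventures LLC (R1): 73% × 36% × 18% = 4.7304% of Meridian Realty LP.
Chain via Cobalt Services GmbH → Halcyon Holdings Ltd (R1): 45% × 41% × 37% = 6.8265% of Meridian Realty LP.
Aggregating (R3): 5.0799% + 4.7304% + 6.8265% = 16.6368%.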